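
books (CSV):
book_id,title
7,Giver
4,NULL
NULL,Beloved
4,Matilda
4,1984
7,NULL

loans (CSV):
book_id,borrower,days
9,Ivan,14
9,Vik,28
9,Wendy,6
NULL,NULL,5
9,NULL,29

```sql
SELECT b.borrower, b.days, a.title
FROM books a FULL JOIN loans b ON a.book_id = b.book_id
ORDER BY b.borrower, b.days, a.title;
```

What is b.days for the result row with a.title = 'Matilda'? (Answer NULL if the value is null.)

NULL

FULL OUTER JOIN keeps every row from both sides; unmatched rows get NULL for the other side's columns.
Matching on a.book_id = b.book_id. A NULL in a compared column never satisfies the condition.
- book_id=7: no b row matches, row kept with b columns NULL.
- book_id=4: no b row matches, row kept with b columns NULL.
- book_id=NULL: no b row matches, row kept with b columns NULL.
- book_id=4: no b row matches, row kept with b columns NULL.
- book_id=4: no b row matches, row kept with b columns NULL.
- book_id=7: no b row matches, row kept with b columns NULL.
- 5 row(s) from b found no a partner → padded with NULL.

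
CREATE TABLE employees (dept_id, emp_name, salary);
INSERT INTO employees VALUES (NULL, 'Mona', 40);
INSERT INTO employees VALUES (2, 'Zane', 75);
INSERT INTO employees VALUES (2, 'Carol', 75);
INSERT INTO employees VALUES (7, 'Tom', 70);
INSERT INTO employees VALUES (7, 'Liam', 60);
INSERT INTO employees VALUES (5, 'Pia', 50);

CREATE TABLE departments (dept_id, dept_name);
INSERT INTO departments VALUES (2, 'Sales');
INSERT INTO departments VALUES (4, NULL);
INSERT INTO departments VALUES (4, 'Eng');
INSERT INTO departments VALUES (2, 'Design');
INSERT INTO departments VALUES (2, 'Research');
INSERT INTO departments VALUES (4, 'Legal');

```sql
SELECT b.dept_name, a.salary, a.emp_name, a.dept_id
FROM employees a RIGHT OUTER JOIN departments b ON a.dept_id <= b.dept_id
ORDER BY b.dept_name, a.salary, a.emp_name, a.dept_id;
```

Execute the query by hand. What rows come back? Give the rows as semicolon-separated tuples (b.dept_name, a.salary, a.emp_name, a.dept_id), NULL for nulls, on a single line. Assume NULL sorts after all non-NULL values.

(Design, 75, Carol, 2); (Design, 75, Zane, 2); (Eng, 75, Carol, 2); (Eng, 75, Zane, 2); (Legal, 75, Carol, 2); (Legal, 75, Zane, 2); (Research, 75, Carol, 2); (Research, 75, Zane, 2); (Sales, 75, Carol, 2); (Sales, 75, Zane, 2); (NULL, 75, Carol, 2); (NULL, 75, Zane, 2)

RIGHT JOIN keeps every row from `departments`; unmatched rows get NULL for `employees`'s columns.
Matching on a.dept_id <= b.dept_id. A NULL in a compared column never satisfies the condition.
- a (dept_id=NULL) has no partner in b.
- a (dept_id=2) pairs with 6 row(s) of b.
- a (dept_id=2) pairs with 6 row(s) of b.
- a (dept_id=7) has no partner in b.
- a (dept_id=7) has no partner in b.
- a (dept_id=5) has no partner in b.
- every b row matched at least one a row.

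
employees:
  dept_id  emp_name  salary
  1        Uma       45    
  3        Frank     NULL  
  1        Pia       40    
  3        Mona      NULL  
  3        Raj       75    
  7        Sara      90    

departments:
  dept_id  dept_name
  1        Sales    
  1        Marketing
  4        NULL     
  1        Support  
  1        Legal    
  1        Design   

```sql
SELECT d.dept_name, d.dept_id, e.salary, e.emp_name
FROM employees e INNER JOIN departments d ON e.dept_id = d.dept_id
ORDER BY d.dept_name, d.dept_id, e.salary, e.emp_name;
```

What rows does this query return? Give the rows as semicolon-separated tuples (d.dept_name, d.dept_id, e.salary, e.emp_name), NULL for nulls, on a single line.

INNER JOIN keeps only pairs where the ON condition holds.
Matching on e.dept_id = d.dept_id.
Matched pairs: 10.

(Design, 1, 40, Pia); (Design, 1, 45, Uma); (Legal, 1, 40, Pia); (Legal, 1, 45, Uma); (Marketing, 1, 40, Pia); (Marketing, 1, 45, Uma); (Sales, 1, 40, Pia); (Sales, 1, 45, Uma); (Support, 1, 40, Pia); (Support, 1, 45, Uma)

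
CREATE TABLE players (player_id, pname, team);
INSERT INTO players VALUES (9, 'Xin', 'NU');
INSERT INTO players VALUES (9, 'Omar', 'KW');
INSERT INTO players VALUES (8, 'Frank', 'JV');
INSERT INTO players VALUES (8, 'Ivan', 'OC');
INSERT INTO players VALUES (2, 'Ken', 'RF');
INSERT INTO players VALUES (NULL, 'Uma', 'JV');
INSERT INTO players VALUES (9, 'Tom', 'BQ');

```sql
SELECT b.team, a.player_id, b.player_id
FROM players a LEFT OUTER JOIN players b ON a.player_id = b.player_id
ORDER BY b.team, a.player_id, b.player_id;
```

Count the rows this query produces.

15

LEFT JOIN keeps every row from `players a`; unmatched rows get NULL for `players b`'s columns.
Matching on a.player_id = b.player_id. A NULL in a compared column never satisfies the condition.
- a row (player_id=9): matches 3 b row(s) → 3 output row(s).
- a row (player_id=9): matches 3 b row(s) → 3 output row(s).
- a row (player_id=8): matches 2 b row(s) → 2 output row(s).
- a row (player_id=8): matches 2 b row(s) → 2 output row(s).
- a row (player_id=2): matches 1 b row(s) → 1 output row(s).
- a row (player_id=NULL): no match → kept, b columns NULL.
- a row (player_id=9): matches 3 b row(s) → 3 output row(s).
Total: 14 matched + 1 padded = 15 rows.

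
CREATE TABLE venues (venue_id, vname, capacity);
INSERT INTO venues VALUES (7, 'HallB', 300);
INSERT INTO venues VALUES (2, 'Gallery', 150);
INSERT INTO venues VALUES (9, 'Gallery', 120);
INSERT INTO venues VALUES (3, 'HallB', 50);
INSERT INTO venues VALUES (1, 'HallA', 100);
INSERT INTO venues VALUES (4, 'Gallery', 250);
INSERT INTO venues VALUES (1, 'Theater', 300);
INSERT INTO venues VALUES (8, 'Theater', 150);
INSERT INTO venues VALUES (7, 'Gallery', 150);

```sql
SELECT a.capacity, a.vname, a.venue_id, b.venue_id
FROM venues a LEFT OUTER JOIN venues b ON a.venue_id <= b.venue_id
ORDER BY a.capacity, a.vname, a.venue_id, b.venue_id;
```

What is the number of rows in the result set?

LEFT JOIN keeps every row from `venues a`; unmatched rows get NULL for `venues b`'s columns.
Matching on a.venue_id <= b.venue_id.
- venue_id=7: 4 matching b row(s), so 4 row(s) emitted.
- venue_id=2: 7 matching b row(s), so 7 row(s) emitted.
- venue_id=9: 1 matching b row(s), so 1 row(s) emitted.
- venue_id=3: 6 matching b row(s), so 6 row(s) emitted.
- venue_id=1: 9 matching b row(s), so 9 row(s) emitted.
- venue_id=4: 5 matching b row(s), so 5 row(s) emitted.
- venue_id=1: 9 matching b row(s), so 9 row(s) emitted.
- venue_id=8: 2 matching b row(s), so 2 row(s) emitted.
- venue_id=7: 4 matching b row(s), so 4 row(s) emitted.
Total: 47 rows.

47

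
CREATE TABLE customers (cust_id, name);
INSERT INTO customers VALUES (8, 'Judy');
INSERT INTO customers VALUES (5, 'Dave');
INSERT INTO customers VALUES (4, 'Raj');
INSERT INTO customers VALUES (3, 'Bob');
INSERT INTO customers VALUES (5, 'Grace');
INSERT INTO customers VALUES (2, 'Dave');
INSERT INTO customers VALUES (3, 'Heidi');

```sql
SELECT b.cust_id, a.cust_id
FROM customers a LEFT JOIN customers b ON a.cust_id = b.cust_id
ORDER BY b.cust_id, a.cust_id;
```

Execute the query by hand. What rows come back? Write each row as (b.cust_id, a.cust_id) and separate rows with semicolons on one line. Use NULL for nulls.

LEFT JOIN keeps every row from `customers a`; unmatched rows get NULL for `customers b`'s columns.
Matching on a.cust_id = b.cust_id.
- a (cust_id=8) pairs with 1 row(s) of b.
- a (cust_id=5) pairs with 2 row(s) of b.
- a (cust_id=4) pairs with 1 row(s) of b.
- a (cust_id=3) pairs with 2 row(s) of b.
- a (cust_id=5) pairs with 2 row(s) of b.
- a (cust_id=2) pairs with 1 row(s) of b.
- a (cust_id=3) pairs with 2 row(s) of b.

(2, 2); (3, 3); (3, 3); (3, 3); (3, 3); (4, 4); (5, 5); (5, 5); (5, 5); (5, 5); (8, 8)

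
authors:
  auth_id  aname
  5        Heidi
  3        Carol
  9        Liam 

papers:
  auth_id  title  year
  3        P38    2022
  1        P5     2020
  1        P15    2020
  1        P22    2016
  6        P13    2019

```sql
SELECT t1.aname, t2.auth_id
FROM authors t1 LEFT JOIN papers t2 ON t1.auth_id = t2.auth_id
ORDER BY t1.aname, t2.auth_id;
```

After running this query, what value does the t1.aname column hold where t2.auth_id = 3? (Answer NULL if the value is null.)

Carol

LEFT JOIN keeps every row from `authors`; unmatched rows get NULL for `papers`'s columns.
Matching on t1.auth_id = t2.auth_id.
- t1[0] auth_id=5 → no match; kept with NULLs on the t2 side.
- t1[1] auth_id=3 → 1 match(es) in t2 → 1 row(s).
- t1[2] auth_id=9 → no match; kept with NULLs on the t2 side.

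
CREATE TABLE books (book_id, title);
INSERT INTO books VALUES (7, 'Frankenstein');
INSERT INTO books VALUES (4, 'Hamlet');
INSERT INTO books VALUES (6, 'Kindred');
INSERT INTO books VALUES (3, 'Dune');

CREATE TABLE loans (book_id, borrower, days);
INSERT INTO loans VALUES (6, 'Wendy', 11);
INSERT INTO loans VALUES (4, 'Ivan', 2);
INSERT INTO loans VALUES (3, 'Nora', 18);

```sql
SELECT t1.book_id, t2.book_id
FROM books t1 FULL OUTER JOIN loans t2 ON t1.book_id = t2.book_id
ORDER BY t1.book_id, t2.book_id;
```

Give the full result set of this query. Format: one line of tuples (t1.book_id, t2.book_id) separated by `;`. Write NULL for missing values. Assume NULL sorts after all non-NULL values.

(3, 3); (4, 4); (6, 6); (7, NULL)

FULL OUTER JOIN keeps every row from both sides; unmatched rows get NULL for the other side's columns.
Matching on t1.book_id = t2.book_id.
Matched pairs: 3; unmatched t1 rows kept: 1; unmatched t2 rows kept: 0.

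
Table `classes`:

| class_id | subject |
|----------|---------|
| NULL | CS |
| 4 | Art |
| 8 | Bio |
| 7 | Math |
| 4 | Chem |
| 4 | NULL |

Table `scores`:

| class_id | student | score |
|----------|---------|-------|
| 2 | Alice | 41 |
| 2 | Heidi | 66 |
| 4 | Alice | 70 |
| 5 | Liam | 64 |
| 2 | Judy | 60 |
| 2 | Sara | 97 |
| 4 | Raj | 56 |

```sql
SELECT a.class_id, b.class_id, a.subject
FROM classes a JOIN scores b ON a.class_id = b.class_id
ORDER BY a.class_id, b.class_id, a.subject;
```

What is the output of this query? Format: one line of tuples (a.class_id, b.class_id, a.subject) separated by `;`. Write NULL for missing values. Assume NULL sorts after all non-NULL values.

(4, 4, Art); (4, 4, Art); (4, 4, Chem); (4, 4, Chem); (4, 4, NULL); (4, 4, NULL)

INNER JOIN keeps only pairs where the ON condition holds.
Matching on a.class_id = b.class_id. A NULL in a compared column never satisfies the condition.
Matched pairs: 6.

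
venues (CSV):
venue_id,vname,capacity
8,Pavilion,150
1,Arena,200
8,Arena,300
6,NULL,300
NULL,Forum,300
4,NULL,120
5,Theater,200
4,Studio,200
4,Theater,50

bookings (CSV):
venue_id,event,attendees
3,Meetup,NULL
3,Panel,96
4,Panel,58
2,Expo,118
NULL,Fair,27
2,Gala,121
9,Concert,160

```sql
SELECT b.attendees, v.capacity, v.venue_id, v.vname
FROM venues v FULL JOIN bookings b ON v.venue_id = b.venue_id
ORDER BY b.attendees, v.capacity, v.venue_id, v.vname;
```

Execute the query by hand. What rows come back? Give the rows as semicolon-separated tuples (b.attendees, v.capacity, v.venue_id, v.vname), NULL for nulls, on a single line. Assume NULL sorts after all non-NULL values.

FULL OUTER JOIN keeps every row from both sides; unmatched rows get NULL for the other side's columns.
Matching on v.venue_id = b.venue_id. A NULL in a compared column never satisfies the condition.
- v[0] venue_id=8 → no match; kept with NULLs on the b side.
- v[1] venue_id=1 → no match; kept with NULLs on the b side.
- v[2] venue_id=8 → no match; kept with NULLs on the b side.
- v[3] venue_id=6 → no match; kept with NULLs on the b side.
- v[4] venue_id=NULL → no match; kept with NULLs on the b side.
- v[5] venue_id=4 → 1 match(es) in b → 1 row(s).
- v[6] venue_id=5 → no match; kept with NULLs on the b side.
- v[7] venue_id=4 → 1 match(es) in b → 1 row(s).
- v[8] venue_id=4 → 1 match(es) in b → 1 row(s).
- 6 b row(s) had no v match → kept, v columns NULL.

(27, NULL, NULL, NULL); (58, 50, 4, Theater); (58, 120, 4, NULL); (58, 200, 4, Studio); (96, NULL, NULL, NULL); (118, NULL, NULL, NULL); (121, NULL, NULL, NULL); (160, NULL, NULL, NULL); (NULL, 150, 8, Pavilion); (NULL, 200, 1, Arena); (NULL, 200, 5, Theater); (NULL, 300, 6, NULL); (NULL, 300, 8, Arena); (NULL, 300, NULL, Forum); (NULL, NULL, NULL, NULL)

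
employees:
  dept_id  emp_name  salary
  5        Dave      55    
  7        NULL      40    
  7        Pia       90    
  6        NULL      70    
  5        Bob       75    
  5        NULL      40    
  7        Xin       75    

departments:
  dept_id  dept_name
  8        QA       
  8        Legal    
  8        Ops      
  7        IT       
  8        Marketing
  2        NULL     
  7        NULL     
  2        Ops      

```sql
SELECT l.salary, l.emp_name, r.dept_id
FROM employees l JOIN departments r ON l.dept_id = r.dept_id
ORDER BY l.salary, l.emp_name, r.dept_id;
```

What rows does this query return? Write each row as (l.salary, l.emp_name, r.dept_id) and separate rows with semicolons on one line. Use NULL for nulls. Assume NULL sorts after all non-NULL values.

(40, NULL, 7); (40, NULL, 7); (75, Xin, 7); (75, Xin, 7); (90, Pia, 7); (90, Pia, 7)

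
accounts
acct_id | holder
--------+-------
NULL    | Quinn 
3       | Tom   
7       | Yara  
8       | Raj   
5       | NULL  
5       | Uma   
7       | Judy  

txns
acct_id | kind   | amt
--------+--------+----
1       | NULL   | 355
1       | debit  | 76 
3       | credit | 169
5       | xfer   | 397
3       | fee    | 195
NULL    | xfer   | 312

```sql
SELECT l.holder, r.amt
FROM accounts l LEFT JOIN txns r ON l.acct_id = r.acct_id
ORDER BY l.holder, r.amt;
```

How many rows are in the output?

LEFT JOIN keeps every row from `accounts`; unmatched rows get NULL for `txns`'s columns.
Matching on l.acct_id = r.acct_id. A NULL in a compared column never satisfies the condition.
Matched pairs: 4; unmatched l rows kept: 4.
Total: 4 matched + 4 padded = 8 rows.

8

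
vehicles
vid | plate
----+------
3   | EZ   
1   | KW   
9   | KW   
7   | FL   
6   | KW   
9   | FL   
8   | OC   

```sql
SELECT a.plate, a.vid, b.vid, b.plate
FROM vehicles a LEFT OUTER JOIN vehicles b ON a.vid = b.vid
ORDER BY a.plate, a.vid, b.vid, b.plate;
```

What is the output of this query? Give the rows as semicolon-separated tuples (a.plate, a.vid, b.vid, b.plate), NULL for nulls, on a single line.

LEFT JOIN keeps every row from `vehicles a`; unmatched rows get NULL for `vehicles b`'s columns.
Matching on a.vid = b.vid.
- vid=3: 1 matching b row(s), so 1 row(s) emitted.
- vid=1: 1 matching b row(s), so 1 row(s) emitted.
- vid=9: 2 matching b row(s), so 2 row(s) emitted.
- vid=7: 1 matching b row(s), so 1 row(s) emitted.
- vid=6: 1 matching b row(s), so 1 row(s) emitted.
- vid=9: 2 matching b row(s), so 2 row(s) emitted.
- vid=8: 1 matching b row(s), so 1 row(s) emitted.
After projecting and ordering:
a.plate | a.vid | b.vid | b.plate
EZ | 3 | 3 | EZ
FL | 7 | 7 | FL
FL | 9 | 9 | FL
FL | 9 | 9 | KW
KW | 1 | 1 | KW
KW | 6 | 6 | KW
KW | 9 | 9 | FL
KW | 9 | 9 | KW
OC | 8 | 8 | OC

(EZ, 3, 3, EZ); (FL, 7, 7, FL); (FL, 9, 9, FL); (FL, 9, 9, KW); (KW, 1, 1, KW); (KW, 6, 6, KW); (KW, 9, 9, FL); (KW, 9, 9, KW); (OC, 8, 8, OC)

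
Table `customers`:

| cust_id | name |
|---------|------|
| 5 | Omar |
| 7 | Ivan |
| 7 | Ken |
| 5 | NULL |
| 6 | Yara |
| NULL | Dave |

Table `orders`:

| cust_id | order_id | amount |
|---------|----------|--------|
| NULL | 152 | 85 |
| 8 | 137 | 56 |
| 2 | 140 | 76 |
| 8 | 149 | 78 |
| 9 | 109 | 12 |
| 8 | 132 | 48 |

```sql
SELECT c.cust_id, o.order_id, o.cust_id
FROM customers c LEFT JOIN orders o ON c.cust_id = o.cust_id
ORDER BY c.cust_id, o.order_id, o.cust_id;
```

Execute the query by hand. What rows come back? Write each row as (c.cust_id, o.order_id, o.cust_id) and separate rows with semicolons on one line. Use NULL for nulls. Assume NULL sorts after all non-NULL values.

LEFT JOIN keeps every row from `customers`; unmatched rows get NULL for `orders`'s columns.
Matching on c.cust_id = o.cust_id. A NULL in a compared column never satisfies the condition.
- c[0] cust_id=5 → no match; kept with NULLs on the o side.
- c[1] cust_id=7 → no match; kept with NULLs on the o side.
- c[2] cust_id=7 → no match; kept with NULLs on the o side.
- c[3] cust_id=5 → no match; kept with NULLs on the o side.
- c[4] cust_id=6 → no match; kept with NULLs on the o side.
- c[5] cust_id=NULL → no match; kept with NULLs on the o side.
After projecting and ordering:
c.cust_id | o.order_id | o.cust_id
5 | NULL | NULL
5 | NULL | NULL
6 | NULL | NULL
7 | NULL | NULL
7 | NULL | NULL
NULL | NULL | NULL

(5, NULL, NULL); (5, NULL, NULL); (6, NULL, NULL); (7, NULL, NULL); (7, NULL, NULL); (NULL, NULL, NULL)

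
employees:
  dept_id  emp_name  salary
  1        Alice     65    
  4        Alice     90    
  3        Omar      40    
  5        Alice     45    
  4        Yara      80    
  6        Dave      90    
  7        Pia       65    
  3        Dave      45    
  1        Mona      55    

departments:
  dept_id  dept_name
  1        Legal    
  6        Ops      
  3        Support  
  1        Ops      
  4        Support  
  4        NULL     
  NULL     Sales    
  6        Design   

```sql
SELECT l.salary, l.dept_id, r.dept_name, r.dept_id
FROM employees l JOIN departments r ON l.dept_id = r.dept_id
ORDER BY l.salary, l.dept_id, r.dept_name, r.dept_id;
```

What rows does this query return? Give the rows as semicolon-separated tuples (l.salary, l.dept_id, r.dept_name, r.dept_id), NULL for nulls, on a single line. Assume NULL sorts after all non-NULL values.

(40, 3, Support, 3); (45, 3, Support, 3); (55, 1, Legal, 1); (55, 1, Ops, 1); (65, 1, Legal, 1); (65, 1, Ops, 1); (80, 4, Support, 4); (80, 4, NULL, 4); (90, 4, Support, 4); (90, 4, NULL, 4); (90, 6, Design, 6); (90, 6, Ops, 6)

INNER JOIN keeps only pairs where the ON condition holds.
Matching on l.dept_id = r.dept_id. A NULL in a compared column never satisfies the condition.
Matched pairs: 12.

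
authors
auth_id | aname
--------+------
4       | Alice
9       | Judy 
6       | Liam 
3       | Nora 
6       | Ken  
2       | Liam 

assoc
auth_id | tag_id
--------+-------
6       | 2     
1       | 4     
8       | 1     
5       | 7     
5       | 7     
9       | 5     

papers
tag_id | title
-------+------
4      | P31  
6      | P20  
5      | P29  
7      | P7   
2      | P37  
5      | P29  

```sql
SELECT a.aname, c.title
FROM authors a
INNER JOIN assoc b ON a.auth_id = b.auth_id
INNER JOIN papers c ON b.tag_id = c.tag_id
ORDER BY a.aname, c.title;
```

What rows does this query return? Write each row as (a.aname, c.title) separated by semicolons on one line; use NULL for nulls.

Joins associate left-to-right: authors INNER JOIN assoc on auth_id gives 3 intermediate row(s).
Then INNER JOIN `papers c` on tag_id: keep only rows whose b.tag_id appears in c.

(Judy, P29); (Judy, P29); (Ken, P37); (Liam, P37)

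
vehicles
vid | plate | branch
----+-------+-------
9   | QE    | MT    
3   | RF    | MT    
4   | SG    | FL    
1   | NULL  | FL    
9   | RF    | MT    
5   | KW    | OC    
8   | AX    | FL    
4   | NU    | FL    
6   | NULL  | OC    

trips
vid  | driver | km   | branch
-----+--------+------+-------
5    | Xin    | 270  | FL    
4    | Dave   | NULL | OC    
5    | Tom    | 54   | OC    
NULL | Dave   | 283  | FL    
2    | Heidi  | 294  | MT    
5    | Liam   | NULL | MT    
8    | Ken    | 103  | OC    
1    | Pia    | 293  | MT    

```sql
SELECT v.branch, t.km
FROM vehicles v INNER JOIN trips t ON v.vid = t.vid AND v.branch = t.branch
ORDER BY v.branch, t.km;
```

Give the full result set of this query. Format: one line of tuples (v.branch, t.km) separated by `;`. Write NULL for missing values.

INNER JOIN keeps only pairs where the ON condition holds.
Matching on v.vid = t.vid AND v.branch = t.branch. A NULL in a compared column never satisfies the condition.
- v (vid=9, branch=MT) has no partner → excluded.
- v (vid=3, branch=MT) has no partner → excluded.
- v (vid=4, branch=FL) has no partner → excluded.
- v (vid=1, branch=FL) has no partner → excluded.
- v (vid=9, branch=MT) has no partner → excluded.
- v (vid=5, branch=OC) pairs with 1 row(s) of t.
- v (vid=8, branch=FL) has no partner → excluded.
- v (vid=4, branch=FL) has no partner → excluded.
- v (vid=6, branch=OC) has no partner → excluded.
After projecting and ordering:
v.branch | t.km
OC | 54

(OC, 54)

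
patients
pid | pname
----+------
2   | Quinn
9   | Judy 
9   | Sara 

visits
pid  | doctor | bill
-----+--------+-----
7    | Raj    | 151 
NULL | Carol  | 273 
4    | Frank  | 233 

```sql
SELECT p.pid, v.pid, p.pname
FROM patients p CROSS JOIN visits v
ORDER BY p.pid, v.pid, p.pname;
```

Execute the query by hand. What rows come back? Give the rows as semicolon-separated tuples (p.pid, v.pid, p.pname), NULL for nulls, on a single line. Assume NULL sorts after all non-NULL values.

(2, 4, Quinn); (2, 7, Quinn); (2, NULL, Quinn); (9, 4, Judy); (9, 4, Sara); (9, 7, Judy); (9, 7, Sara); (9, NULL, Judy); (9, NULL, Sara)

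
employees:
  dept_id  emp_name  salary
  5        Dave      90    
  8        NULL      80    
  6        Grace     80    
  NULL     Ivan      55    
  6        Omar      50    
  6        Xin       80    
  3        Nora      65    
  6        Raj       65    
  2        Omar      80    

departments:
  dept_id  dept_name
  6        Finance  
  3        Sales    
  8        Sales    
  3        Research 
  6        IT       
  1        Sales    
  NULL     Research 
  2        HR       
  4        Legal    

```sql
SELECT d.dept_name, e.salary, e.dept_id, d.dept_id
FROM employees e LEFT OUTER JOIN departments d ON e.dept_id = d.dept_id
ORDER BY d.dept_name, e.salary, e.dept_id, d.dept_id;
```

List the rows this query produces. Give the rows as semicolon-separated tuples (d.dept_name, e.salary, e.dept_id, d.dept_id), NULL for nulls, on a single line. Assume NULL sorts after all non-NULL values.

LEFT JOIN keeps every row from `employees`; unmatched rows get NULL for `departments`'s columns.
Matching on e.dept_id = d.dept_id. A NULL in a compared column never satisfies the condition.
Matched pairs: 12; unmatched e rows kept: 2.

(Finance, 50, 6, 6); (Finance, 65, 6, 6); (Finance, 80, 6, 6); (Finance, 80, 6, 6); (HR, 80, 2, 2); (IT, 50, 6, 6); (IT, 65, 6, 6); (IT, 80, 6, 6); (IT, 80, 6, 6); (Research, 65, 3, 3); (Sales, 65, 3, 3); (Sales, 80, 8, 8); (NULL, 55, NULL, NULL); (NULL, 90, 5, NULL)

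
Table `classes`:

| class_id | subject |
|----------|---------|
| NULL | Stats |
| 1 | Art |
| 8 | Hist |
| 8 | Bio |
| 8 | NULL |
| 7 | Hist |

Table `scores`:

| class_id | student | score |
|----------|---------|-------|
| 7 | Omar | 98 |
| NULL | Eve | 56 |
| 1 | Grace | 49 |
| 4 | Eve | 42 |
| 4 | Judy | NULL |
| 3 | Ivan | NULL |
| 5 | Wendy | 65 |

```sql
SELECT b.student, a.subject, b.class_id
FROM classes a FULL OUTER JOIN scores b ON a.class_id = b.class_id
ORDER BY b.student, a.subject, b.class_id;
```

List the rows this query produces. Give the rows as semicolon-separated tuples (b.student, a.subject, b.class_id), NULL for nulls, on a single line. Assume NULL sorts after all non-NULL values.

FULL OUTER JOIN keeps every row from both sides; unmatched rows get NULL for the other side's columns.
Matching on a.class_id = b.class_id. A NULL in a compared column never satisfies the condition.
- class_id=NULL: no b row matches, row kept with b columns NULL.
- class_id=1: 1 matching b row(s), so 1 row(s) emitted.
- class_id=8: no b row matches, row kept with b columns NULL.
- class_id=8: no b row matches, row kept with b columns NULL.
- class_id=8: no b row matches, row kept with b columns NULL.
- class_id=7: 1 matching b row(s), so 1 row(s) emitted.
- 5 row(s) from b found no a partner → padded with NULL.

(Eve, NULL, 4); (Eve, NULL, NULL); (Grace, Art, 1); (Ivan, NULL, 3); (Judy, NULL, 4); (Omar, Hist, 7); (Wendy, NULL, 5); (NULL, Bio, NULL); (NULL, Hist, NULL); (NULL, Stats, NULL); (NULL, NULL, NULL)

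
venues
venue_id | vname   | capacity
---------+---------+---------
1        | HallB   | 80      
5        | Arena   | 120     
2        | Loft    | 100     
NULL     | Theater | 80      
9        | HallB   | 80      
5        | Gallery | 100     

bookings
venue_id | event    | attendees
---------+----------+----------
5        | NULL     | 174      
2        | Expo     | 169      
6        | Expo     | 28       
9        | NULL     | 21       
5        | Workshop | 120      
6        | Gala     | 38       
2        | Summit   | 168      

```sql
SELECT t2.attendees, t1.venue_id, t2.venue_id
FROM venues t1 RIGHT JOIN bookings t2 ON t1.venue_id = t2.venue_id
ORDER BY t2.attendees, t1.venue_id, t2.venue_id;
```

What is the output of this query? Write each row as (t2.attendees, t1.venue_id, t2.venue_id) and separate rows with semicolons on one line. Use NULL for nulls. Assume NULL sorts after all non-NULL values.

RIGHT JOIN keeps every row from `bookings`; unmatched rows get NULL for `venues`'s columns.
Matching on t1.venue_id = t2.venue_id. A NULL in a compared column never satisfies the condition.
- t1 row (venue_id=1): no match.
- t1 row (venue_id=5): matches 2 t2 row(s) → 2 output row(s).
- t1 row (venue_id=2): matches 2 t2 row(s) → 2 output row(s).
- t1 row (venue_id=NULL): no match.
- t1 row (venue_id=9): matches 1 t2 row(s) → 1 output row(s).
- t1 row (venue_id=5): matches 2 t2 row(s) → 2 output row(s).
- 2 t2 row(s) had no t1 match → kept, t1 columns NULL.
After projecting and ordering:
t2.attendees | t1.venue_id | t2.venue_id
21 | 9 | 9
28 | NULL | 6
38 | NULL | 6
120 | 5 | 5
120 | 5 | 5
168 | 2 | 2
169 | 2 | 2
174 | 5 | 5
174 | 5 | 5

(21, 9, 9); (28, NULL, 6); (38, NULL, 6); (120, 5, 5); (120, 5, 5); (168, 2, 2); (169, 2, 2); (174, 5, 5); (174, 5, 5)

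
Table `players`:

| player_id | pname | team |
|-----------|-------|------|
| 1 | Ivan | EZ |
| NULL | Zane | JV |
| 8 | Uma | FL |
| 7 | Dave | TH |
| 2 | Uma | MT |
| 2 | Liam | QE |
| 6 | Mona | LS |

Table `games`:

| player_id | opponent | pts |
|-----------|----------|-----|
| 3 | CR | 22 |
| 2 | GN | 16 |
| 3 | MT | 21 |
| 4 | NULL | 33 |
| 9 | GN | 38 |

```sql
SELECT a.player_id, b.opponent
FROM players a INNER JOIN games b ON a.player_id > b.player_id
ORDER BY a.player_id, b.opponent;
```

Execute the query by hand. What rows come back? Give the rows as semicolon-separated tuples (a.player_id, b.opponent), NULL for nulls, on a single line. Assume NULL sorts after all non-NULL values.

INNER JOIN keeps only pairs where the ON condition holds.
Matching on a.player_id > b.player_id. A NULL in a compared column never satisfies the condition.
Matched pairs: 12.

(6, CR); (6, GN); (6, MT); (6, NULL); (7, CR); (7, GN); (7, MT); (7, NULL); (8, CR); (8, GN); (8, MT); (8, NULL)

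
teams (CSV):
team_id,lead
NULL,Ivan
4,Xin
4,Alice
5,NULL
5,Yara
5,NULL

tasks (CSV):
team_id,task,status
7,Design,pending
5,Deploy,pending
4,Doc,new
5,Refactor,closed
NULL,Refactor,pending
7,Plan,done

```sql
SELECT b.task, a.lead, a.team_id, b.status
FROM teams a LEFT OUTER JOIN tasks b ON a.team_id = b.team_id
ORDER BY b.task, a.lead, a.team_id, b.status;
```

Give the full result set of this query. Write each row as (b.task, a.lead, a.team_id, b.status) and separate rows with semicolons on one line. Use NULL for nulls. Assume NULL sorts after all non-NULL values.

LEFT JOIN keeps every row from `teams`; unmatched rows get NULL for `tasks`'s columns.
Matching on a.team_id = b.team_id. A NULL in a compared column never satisfies the condition.
Matched pairs: 8; unmatched a rows kept: 1.

(Deploy, Yara, 5, pending); (Deploy, NULL, 5, pending); (Deploy, NULL, 5, pending); (Doc, Alice, 4, new); (Doc, Xin, 4, new); (Refactor, Yara, 5, closed); (Refactor, NULL, 5, closed); (Refactor, NULL, 5, closed); (NULL, Ivan, NULL, NULL)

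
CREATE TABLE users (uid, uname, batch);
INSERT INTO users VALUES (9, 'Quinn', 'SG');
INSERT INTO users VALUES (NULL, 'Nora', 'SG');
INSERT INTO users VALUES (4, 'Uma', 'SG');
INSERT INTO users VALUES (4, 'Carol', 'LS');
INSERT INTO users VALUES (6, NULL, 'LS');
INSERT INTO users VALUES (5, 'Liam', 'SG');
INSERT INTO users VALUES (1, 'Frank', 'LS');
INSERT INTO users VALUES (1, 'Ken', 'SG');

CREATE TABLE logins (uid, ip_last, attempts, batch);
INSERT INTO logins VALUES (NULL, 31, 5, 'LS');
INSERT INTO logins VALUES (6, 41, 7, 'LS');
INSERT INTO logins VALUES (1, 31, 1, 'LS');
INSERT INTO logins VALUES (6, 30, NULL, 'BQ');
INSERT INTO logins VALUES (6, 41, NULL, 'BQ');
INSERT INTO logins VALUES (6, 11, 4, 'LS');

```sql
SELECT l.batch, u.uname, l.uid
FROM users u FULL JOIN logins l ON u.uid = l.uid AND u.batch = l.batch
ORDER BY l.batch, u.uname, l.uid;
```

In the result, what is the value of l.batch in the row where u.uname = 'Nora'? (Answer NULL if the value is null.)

NULL

FULL OUTER JOIN keeps every row from both sides; unmatched rows get NULL for the other side's columns.
Matching on u.uid = l.uid AND u.batch = l.batch. A NULL in a compared column never satisfies the condition.
- u[0] uid=9, batch=SG → no match; kept with NULLs on the l side.
- u[1] uid=NULL, batch=SG → no match; kept with NULLs on the l side.
- u[2] uid=4, batch=SG → no match; kept with NULLs on the l side.
- u[3] uid=4, batch=LS → no match; kept with NULLs on the l side.
- u[4] uid=6, batch=LS → 2 match(es) in l → 2 row(s).
- u[5] uid=5, batch=SG → no match; kept with NULLs on the l side.
- u[6] uid=1, batch=LS → 1 match(es) in l → 1 row(s).
- u[7] uid=1, batch=SG → no match; kept with NULLs on the l side.
- 3 row(s) from l found no u partner → padded with NULL.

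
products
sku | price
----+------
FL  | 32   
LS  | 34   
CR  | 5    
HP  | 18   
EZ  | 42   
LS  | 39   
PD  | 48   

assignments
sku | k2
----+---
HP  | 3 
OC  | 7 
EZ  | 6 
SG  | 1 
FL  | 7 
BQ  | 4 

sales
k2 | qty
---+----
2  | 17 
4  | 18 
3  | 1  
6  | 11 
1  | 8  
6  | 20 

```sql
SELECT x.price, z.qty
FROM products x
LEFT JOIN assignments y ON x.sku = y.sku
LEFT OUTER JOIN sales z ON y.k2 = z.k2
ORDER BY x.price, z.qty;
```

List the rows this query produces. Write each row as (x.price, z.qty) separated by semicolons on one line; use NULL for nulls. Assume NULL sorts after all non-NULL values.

(5, NULL); (18, 1); (32, NULL); (34, NULL); (39, NULL); (42, 11); (42, 20); (48, NULL)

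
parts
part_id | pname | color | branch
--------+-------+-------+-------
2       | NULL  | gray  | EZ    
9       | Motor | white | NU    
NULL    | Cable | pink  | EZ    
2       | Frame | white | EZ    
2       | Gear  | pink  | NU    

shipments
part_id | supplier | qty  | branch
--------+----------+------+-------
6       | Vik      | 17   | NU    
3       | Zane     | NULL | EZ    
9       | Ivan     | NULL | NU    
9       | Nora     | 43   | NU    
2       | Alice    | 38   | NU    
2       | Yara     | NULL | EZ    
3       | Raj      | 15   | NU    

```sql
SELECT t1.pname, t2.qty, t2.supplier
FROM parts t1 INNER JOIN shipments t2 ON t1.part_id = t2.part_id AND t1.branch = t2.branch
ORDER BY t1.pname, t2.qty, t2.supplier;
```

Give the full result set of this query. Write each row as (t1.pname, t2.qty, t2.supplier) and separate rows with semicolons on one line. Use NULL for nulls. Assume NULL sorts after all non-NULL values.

INNER JOIN keeps only pairs where the ON condition holds.
Matching on t1.part_id = t2.part_id AND t1.branch = t2.branch. A NULL in a compared column never satisfies the condition.
- t1 row (part_id=2, branch=EZ): matches 1 t2 row(s) → 1 output row(s).
- t1 row (part_id=9, branch=NU): matches 2 t2 row(s) → 2 output row(s).
- t1 row (part_id=NULL, branch=EZ): no match → dropped.
- t1 row (part_id=2, branch=EZ): matches 1 t2 row(s) → 1 output row(s).
- t1 row (part_id=2, branch=NU): matches 1 t2 row(s) → 1 output row(s).
After projecting and ordering:
t1.pname | t2.qty | t2.supplier
Frame | NULL | Yara
Gear | 38 | Alice
Motor | 43 | Nora
Motor | NULL | Ivan
NULL | NULL | Yara

(Frame, NULL, Yara); (Gear, 38, Alice); (Motor, 43, Nora); (Motor, NULL, Ivan); (NULL, NULL, Yara)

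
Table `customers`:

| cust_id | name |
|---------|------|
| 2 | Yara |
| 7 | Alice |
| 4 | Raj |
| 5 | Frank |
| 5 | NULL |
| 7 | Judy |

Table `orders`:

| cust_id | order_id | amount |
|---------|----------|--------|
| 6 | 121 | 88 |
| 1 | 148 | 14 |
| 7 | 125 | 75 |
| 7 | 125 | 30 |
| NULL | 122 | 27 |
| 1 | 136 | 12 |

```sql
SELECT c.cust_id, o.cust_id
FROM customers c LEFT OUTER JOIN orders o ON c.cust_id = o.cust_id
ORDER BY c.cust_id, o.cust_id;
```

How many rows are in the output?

8

LEFT JOIN keeps every row from `customers`; unmatched rows get NULL for `orders`'s columns.
Matching on c.cust_id = o.cust_id. A NULL in a compared column never satisfies the condition.
- c[0] cust_id=2 → no match; kept with NULLs on the o side.
- c[1] cust_id=7 → 2 match(es) in o → 2 row(s).
- c[2] cust_id=4 → no match; kept with NULLs on the o side.
- c[3] cust_id=5 → no match; kept with NULLs on the o side.
- c[4] cust_id=5 → no match; kept with NULLs on the o side.
- c[5] cust_id=7 → 2 match(es) in o → 2 row(s).
Total: 4 matched + 4 padded = 8 rows.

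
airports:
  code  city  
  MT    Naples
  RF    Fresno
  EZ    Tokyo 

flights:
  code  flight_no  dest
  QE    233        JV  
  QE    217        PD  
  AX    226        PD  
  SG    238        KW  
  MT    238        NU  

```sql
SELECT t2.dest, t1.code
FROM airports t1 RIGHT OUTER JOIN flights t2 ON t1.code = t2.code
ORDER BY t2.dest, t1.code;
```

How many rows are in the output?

5

RIGHT JOIN keeps every row from `flights`; unmatched rows get NULL for `airports`'s columns.
Matching on t1.code = t2.code.
- t1[0] code=MT → 1 match(es) in t2 → 1 row(s).
- t1[1] code=RF → no match.
- t1[2] code=EZ → no match.
- plus 4 unmatched t2 row(s), each kept with NULL t1 columns.
Total: 1 matched + 4 padded = 5 rows.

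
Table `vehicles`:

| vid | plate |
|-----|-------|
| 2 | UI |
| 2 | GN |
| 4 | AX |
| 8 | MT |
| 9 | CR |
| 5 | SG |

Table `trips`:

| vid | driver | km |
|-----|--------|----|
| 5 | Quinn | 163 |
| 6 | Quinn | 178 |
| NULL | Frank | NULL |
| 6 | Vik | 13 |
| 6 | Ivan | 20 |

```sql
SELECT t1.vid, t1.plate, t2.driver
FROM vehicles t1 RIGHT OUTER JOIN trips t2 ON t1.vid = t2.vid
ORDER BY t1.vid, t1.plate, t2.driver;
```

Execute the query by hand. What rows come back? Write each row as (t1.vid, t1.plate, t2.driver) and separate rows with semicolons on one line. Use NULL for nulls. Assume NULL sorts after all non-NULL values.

(5, SG, Quinn); (NULL, NULL, Frank); (NULL, NULL, Ivan); (NULL, NULL, Quinn); (NULL, NULL, Vik)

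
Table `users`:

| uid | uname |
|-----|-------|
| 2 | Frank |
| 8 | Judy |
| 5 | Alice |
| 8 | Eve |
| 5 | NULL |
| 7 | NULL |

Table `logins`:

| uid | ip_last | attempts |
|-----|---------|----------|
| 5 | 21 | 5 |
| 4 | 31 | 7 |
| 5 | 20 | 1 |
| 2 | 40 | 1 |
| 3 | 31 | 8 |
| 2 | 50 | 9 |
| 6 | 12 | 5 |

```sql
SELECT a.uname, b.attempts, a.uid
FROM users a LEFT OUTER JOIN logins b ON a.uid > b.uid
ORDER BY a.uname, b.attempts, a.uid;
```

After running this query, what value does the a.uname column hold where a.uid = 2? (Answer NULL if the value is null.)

Frank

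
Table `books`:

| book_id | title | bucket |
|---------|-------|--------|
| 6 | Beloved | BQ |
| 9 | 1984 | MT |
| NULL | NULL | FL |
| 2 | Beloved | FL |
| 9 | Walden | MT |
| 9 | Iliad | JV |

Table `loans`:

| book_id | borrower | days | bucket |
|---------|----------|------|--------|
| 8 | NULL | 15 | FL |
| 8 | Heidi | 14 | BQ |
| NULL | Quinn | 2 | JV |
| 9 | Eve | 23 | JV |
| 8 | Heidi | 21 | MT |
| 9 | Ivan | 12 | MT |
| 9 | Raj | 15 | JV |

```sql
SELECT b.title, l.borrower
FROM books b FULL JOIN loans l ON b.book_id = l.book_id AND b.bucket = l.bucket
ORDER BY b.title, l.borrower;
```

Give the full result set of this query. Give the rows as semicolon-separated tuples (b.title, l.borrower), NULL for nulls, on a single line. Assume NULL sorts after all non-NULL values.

(1984, Ivan); (Beloved, NULL); (Beloved, NULL); (Iliad, Eve); (Iliad, Raj); (Walden, Ivan); (NULL, Heidi); (NULL, Heidi); (NULL, Quinn); (NULL, NULL); (NULL, NULL)

FULL OUTER JOIN keeps every row from both sides; unmatched rows get NULL for the other side's columns.
Matching on b.book_id = l.book_id AND b.bucket = l.bucket. A NULL in a compared column never satisfies the condition.
Matched pairs: 4; unmatched b rows kept: 3; unmatched l rows kept: 4.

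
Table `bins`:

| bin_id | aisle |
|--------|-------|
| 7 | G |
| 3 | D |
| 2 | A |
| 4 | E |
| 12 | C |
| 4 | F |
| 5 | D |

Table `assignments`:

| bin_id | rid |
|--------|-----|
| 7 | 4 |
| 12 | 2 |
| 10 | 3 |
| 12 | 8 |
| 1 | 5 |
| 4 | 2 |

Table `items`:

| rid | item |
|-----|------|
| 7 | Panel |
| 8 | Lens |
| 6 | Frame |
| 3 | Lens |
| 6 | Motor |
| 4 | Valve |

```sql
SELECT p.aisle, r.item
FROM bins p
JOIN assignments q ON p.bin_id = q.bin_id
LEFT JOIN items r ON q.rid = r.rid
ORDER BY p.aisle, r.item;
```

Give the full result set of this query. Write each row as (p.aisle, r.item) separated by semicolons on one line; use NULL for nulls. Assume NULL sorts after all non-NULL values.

(C, Lens); (C, NULL); (E, NULL); (F, NULL); (G, Valve)

Step 1 — p INNER JOIN q on bin_id → 5 row(s).
Then LEFT JOIN `items r` on rid: each of those 5 rows is kept; rows whose q.rid has no match in r get NULL for r's columns.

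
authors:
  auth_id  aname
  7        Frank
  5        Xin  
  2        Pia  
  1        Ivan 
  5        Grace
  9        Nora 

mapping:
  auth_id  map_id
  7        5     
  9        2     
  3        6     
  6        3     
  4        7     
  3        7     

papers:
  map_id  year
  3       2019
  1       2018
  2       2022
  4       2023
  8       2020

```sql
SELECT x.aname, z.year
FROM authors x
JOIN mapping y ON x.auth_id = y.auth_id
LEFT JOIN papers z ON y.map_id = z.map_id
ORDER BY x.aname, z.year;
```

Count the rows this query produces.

Step 1 — x INNER JOIN y on auth_id → 2 row(s).
Then LEFT JOIN `papers z` on map_id: each of those 2 rows is kept; rows whose y.map_id has no match in z get NULL for z's columns.
Result: 2 row(s).

2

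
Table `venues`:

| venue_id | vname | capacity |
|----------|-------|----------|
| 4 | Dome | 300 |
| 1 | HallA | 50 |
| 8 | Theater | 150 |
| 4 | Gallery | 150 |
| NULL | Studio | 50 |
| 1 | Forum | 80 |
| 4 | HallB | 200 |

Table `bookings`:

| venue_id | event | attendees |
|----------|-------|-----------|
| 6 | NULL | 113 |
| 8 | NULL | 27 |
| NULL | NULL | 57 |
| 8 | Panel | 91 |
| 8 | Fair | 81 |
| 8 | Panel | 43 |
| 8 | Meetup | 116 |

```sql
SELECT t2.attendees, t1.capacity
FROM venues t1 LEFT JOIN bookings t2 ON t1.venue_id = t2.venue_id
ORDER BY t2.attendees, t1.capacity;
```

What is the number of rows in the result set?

LEFT JOIN keeps every row from `venues`; unmatched rows get NULL for `bookings`'s columns.
Matching on t1.venue_id = t2.venue_id. A NULL in a compared column never satisfies the condition.
- t1 row (venue_id=4): no match → kept, t2 columns NULL.
- t1 row (venue_id=1): no match → kept, t2 columns NULL.
- t1 row (venue_id=8): matches 5 t2 row(s) → 5 output row(s).
- t1 row (venue_id=4): no match → kept, t2 columns NULL.
- t1 row (venue_id=NULL): no match → kept, t2 columns NULL.
- t1 row (venue_id=1): no match → kept, t2 columns NULL.
- t1 row (venue_id=4): no match → kept, t2 columns NULL.
Total: 5 matched + 6 padded = 11 rows.

11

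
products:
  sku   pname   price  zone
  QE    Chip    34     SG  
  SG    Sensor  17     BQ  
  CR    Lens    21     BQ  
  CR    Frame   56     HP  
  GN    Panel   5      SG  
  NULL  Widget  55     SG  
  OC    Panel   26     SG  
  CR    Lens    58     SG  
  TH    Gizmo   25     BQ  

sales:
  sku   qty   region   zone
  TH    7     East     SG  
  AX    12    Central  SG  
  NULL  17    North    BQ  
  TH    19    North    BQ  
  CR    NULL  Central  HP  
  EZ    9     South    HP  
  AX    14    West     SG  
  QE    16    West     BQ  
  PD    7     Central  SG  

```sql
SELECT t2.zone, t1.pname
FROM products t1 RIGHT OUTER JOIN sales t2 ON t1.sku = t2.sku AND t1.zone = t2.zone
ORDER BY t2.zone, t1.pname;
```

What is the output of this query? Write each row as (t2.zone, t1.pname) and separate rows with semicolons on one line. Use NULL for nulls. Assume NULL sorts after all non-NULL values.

RIGHT JOIN keeps every row from `sales`; unmatched rows get NULL for `products`'s columns.
Matching on t1.sku = t2.sku AND t1.zone = t2.zone. A NULL in a compared column never satisfies the condition.
Matched pairs: 2; unmatched t2 rows kept: 7.

(BQ, Gizmo); (BQ, NULL); (BQ, NULL); (HP, Frame); (HP, NULL); (SG, NULL); (SG, NULL); (SG, NULL); (SG, NULL)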